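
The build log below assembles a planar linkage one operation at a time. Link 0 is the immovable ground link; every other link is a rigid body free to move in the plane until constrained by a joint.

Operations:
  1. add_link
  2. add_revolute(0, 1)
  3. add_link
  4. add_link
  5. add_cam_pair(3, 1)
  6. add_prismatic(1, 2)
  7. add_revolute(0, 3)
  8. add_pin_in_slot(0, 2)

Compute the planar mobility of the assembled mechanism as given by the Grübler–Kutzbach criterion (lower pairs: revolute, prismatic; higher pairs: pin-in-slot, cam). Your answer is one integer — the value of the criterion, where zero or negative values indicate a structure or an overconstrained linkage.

(L,J1,J2)=(1,0,0); link0 fixed
link1: (2,0,0)
R 0-1 [J1]: (2,1,0)
link2: (3,1,0)
link3: (4,1,0)
C 3-1 [J2]: (4,1,1)
P 1-2 [J1]: (4,2,1)
R 0-3 [J1]: (4,3,1)
PS 0-2 [J2]: (4,3,2)
Grübler: 3·3 − 2·3 − 2 = 1

M = 1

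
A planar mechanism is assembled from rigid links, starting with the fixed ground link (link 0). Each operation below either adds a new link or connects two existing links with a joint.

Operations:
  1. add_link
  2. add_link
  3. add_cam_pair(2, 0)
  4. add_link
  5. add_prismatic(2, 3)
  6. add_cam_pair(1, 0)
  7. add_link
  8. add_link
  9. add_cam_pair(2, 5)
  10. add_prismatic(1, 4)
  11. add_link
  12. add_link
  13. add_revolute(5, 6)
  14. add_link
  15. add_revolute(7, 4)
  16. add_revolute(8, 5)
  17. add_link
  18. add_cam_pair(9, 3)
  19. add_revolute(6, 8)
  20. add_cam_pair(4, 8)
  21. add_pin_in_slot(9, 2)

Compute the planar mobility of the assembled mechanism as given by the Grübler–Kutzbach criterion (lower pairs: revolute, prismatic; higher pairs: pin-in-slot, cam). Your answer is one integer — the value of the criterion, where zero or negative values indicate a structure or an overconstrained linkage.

M = 9

link 0 = ground. State L|J1|J2 = 1|0|0
+link1  2|0|0
+link2  3|0|0
C(2,0) f=2→J2  3|0|1
+link3  4|0|1
P(2,3) f=1→J1  4|1|1
C(1,0) f=2→J2  4|1|2
+link4  5|1|2
+link5  6|1|2
C(2,5) f=2→J2  6|1|3
P(1,4) f=1→J1  6|2|3
+link6  7|2|3
+link7  8|2|3
R(5,6) f=1→J1  8|3|3
+link8  9|3|3
R(7,4) f=1→J1  9|4|3
R(8,5) f=1→J1  9|5|3
+link9  10|5|3
C(9,3) f=2→J2  10|5|4
R(6,8) f=1→J1  10|6|4
C(4,8) f=2→J2  10|6|5
PS(9,2) f=2→J2  10|6|6
M = 3(10−1)−2·6−6 = 27−12−6 = 9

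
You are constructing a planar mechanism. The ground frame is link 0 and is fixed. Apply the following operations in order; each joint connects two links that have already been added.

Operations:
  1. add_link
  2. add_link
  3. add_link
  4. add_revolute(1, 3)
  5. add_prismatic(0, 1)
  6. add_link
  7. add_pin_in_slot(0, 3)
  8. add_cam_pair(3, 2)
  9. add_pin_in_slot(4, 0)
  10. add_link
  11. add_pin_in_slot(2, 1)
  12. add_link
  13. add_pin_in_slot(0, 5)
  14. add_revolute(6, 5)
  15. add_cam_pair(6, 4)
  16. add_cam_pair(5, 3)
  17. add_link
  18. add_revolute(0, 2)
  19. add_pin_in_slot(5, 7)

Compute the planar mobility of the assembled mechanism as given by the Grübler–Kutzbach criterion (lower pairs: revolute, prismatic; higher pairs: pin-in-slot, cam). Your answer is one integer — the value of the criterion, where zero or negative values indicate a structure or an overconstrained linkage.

[1;0;0] (link 0 is ground)
L+ [2;0;0]
L+ [3;0;0]
L+ [4;0;0]
R(1,3)∈J1 [4;1;0]
P(0,1)∈J1 [4;2;0]
L+ [5;2;0]
PS(0,3)∈J2 [5;2;1]
C(3,2)∈J2 [5;2;2]
PS(4,0)∈J2 [5;2;3]
L+ [6;2;3]
PS(2,1)∈J2 [6;2;4]
L+ [7;2;4]
PS(0,5)∈J2 [7;2;5]
R(6,5)∈J1 [7;3;5]
C(6,4)∈J2 [7;3;6]
C(5,3)∈J2 [7;3;7]
L+ [8;3;7]
R(0,2)∈J1 [8;4;7]
PS(5,7)∈J2 [8;4;8]
mobility = 21 − 8 − 8 = 5

M = 5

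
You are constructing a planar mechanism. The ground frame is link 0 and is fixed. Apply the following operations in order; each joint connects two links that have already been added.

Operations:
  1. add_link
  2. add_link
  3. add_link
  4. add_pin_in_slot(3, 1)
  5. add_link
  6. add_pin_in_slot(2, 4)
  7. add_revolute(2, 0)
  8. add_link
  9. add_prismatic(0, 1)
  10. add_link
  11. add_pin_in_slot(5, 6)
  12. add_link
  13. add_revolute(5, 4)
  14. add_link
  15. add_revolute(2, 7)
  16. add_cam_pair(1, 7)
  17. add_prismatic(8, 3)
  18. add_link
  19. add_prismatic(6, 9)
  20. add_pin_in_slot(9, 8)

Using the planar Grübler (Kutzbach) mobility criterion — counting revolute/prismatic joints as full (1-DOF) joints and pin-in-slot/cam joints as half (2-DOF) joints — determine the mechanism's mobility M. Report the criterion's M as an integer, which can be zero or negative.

M = 10

(L,J1,J2)=(1,0,0); link0 fixed
link1: (2,0,0)
link2: (3,0,0)
link3: (4,0,0)
PS 3-1 [J2]: (4,0,1)
link4: (5,0,1)
PS 2-4 [J2]: (5,0,2)
R 2-0 [J1]: (5,1,2)
link5: (6,1,2)
P 0-1 [J1]: (6,2,2)
link6: (7,2,2)
PS 5-6 [J2]: (7,2,3)
link7: (8,2,3)
R 5-4 [J1]: (8,3,3)
link8: (9,3,3)
R 2-7 [J1]: (9,4,3)
C 1-7 [J2]: (9,4,4)
P 8-3 [J1]: (9,5,4)
link9: (10,5,4)
P 6-9 [J1]: (10,6,4)
PS 9-8 [J2]: (10,6,5)
Grübler: 3·9 − 2·6 − 5 = 10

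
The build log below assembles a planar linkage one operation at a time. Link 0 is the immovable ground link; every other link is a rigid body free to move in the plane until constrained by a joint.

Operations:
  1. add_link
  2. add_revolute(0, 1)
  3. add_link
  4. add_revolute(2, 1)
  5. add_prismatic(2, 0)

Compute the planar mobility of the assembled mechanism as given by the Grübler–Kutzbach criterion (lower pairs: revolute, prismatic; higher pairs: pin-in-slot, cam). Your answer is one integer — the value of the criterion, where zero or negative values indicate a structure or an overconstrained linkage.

ground; <1,0,0>
#1 <2,0,0>
R:0↔1 J1 <2,1,0>
#2 <3,1,0>
R:2↔1 J1 <3,2,0>
P:2↔0 J1 <3,3,0>
3×2 − 2×3 − 1×0 = 0

M = 0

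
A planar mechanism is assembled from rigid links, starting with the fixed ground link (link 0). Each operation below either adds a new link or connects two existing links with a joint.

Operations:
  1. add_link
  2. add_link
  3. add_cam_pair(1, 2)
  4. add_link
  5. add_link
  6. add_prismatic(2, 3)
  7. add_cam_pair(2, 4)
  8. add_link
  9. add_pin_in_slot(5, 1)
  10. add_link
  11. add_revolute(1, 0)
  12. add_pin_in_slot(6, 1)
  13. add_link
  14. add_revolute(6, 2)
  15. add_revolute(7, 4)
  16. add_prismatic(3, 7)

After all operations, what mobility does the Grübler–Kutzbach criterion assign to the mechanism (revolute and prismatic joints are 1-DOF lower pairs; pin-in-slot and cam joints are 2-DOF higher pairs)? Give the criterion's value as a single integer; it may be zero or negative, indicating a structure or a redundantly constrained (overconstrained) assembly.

L=1 J1=0 J2=0
add link → L=2 J1=0 J2=0
add link → L=3 J1=0 J2=0
C@1,2 dof=2 J2 → L=3 J1=0 J2=1
add link → L=4 J1=0 J2=1
add link → L=5 J1=0 J2=1
P@2,3 dof=1 J1 → L=5 J1=1 J2=1
C@2,4 dof=2 J2 → L=5 J1=1 J2=2
add link → L=6 J1=1 J2=2
PS@5,1 dof=2 J2 → L=6 J1=1 J2=3
add link → L=7 J1=1 J2=3
R@1,0 dof=1 J1 → L=7 J1=2 J2=3
PS@6,1 dof=2 J2 → L=7 J1=2 J2=4
add link → L=8 J1=2 J2=4
R@6,2 dof=1 J1 → L=8 J1=3 J2=4
R@7,4 dof=1 J1 → L=8 J1=4 J2=4
P@3,7 dof=1 J1 → L=8 J1=5 J2=4
M=3(L−1)−2J1−J2=3·7−2·5−4=7

M = 7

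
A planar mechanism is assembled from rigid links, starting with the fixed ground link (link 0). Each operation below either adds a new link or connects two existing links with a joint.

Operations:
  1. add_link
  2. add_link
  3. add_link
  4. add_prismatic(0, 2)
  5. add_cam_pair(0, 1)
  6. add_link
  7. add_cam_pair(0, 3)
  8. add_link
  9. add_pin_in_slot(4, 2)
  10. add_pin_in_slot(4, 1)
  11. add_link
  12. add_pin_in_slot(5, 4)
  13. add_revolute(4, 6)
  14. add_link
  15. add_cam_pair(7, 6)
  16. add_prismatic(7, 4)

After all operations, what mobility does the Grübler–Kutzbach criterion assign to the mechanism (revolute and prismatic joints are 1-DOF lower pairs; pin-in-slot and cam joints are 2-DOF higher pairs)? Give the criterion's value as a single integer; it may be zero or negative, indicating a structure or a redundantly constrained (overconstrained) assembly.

link 0 = ground. State L|J1|J2 = 1|0|0
+link1  2|0|0
+link2  3|0|0
+link3  4|0|0
P(0,2) f=1→J1  4|1|0
C(0,1) f=2→J2  4|1|1
+link4  5|1|1
C(0,3) f=2→J2  5|1|2
+link5  6|1|2
PS(4,2) f=2→J2  6|1|3
PS(4,1) f=2→J2  6|1|4
+link6  7|1|4
PS(5,4) f=2→J2  7|1|5
R(4,6) f=1→J1  7|2|5
+link7  8|2|5
C(7,6) f=2→J2  8|2|6
P(7,4) f=1→J1  8|3|6
M = 3(8−1)−2·3−6 = 21−6−6 = 9

M = 9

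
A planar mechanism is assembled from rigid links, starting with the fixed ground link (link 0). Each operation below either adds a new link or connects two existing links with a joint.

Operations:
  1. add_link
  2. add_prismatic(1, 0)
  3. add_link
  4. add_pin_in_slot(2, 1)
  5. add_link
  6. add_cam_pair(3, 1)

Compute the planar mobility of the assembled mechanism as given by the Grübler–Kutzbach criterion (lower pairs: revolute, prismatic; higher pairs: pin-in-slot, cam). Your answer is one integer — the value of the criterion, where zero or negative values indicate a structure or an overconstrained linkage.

M = 5

link 0 = ground. State L|J1|J2 = 1|0|0
+link1  2|0|0
P(1,0) f=1→J1  2|1|0
+link2  3|1|0
PS(2,1) f=2→J2  3|1|1
+link3  4|1|1
C(3,1) f=2→J2  4|1|2
M = 3(4−1)−2·1−2 = 9−2−2 = 5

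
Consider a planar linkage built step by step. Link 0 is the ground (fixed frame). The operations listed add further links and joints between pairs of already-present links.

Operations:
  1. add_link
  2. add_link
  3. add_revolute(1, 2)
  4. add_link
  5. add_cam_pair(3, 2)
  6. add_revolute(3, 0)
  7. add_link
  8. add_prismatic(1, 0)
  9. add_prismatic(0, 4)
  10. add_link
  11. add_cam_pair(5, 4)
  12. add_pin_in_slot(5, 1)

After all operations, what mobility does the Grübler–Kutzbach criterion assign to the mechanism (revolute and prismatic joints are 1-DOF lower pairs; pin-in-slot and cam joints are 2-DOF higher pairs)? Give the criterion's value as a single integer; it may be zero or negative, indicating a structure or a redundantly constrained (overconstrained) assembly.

M = 4

link 0 = ground. State L|J1|J2 = 1|0|0
+link1  2|0|0
+link2  3|0|0
R(1,2) f=1→J1  3|1|0
+link3  4|1|0
C(3,2) f=2→J2  4|1|1
R(3,0) f=1→J1  4|2|1
+link4  5|2|1
P(1,0) f=1→J1  5|3|1
P(0,4) f=1→J1  5|4|1
+link5  6|4|1
C(5,4) f=2→J2  6|4|2
PS(5,1) f=2→J2  6|4|3
M = 3(6−1)−2·4−3 = 15−8−3 = 4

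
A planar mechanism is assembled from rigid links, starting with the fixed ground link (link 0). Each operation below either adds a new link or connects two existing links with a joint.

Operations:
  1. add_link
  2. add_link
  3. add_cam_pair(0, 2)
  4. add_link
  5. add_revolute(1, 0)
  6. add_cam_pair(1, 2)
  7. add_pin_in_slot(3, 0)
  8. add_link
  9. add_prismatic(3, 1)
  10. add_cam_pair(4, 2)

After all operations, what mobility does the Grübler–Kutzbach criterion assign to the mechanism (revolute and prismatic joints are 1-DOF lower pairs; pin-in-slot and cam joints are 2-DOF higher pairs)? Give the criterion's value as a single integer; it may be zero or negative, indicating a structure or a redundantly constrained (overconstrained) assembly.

ground; <1,0,0>
#1 <2,0,0>
#2 <3,0,0>
C:0↔2 J2 <3,0,1>
#3 <4,0,1>
R:1↔0 J1 <4,1,1>
C:1↔2 J2 <4,1,2>
PS:3↔0 J2 <4,1,3>
#4 <5,1,3>
P:3↔1 J1 <5,2,3>
C:4↔2 J2 <5,2,4>
3×4 − 2×2 − 1×4 = 4

M = 4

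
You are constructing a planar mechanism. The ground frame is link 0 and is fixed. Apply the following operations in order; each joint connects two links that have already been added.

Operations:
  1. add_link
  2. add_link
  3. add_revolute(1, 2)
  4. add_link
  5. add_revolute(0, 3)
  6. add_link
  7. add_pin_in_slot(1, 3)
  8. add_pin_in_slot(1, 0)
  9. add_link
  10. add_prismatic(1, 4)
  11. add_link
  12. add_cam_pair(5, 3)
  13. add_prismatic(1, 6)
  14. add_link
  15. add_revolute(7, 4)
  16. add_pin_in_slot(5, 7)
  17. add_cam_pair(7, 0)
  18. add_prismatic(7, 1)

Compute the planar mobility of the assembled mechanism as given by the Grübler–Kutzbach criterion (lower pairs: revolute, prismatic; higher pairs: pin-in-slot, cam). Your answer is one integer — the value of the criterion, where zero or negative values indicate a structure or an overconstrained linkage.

[1;0;0] (link 0 is ground)
L+ [2;0;0]
L+ [3;0;0]
R(1,2)∈J1 [3;1;0]
L+ [4;1;0]
R(0,3)∈J1 [4;2;0]
L+ [5;2;0]
PS(1,3)∈J2 [5;2;1]
PS(1,0)∈J2 [5;2;2]
L+ [6;2;2]
P(1,4)∈J1 [6;3;2]
L+ [7;3;2]
C(5,3)∈J2 [7;3;3]
P(1,6)∈J1 [7;4;3]
L+ [8;4;3]
R(7,4)∈J1 [8;5;3]
PS(5,7)∈J2 [8;5;4]
C(7,0)∈J2 [8;5;5]
P(7,1)∈J1 [8;6;5]
mobility = 21 − 12 − 5 = 4

M = 4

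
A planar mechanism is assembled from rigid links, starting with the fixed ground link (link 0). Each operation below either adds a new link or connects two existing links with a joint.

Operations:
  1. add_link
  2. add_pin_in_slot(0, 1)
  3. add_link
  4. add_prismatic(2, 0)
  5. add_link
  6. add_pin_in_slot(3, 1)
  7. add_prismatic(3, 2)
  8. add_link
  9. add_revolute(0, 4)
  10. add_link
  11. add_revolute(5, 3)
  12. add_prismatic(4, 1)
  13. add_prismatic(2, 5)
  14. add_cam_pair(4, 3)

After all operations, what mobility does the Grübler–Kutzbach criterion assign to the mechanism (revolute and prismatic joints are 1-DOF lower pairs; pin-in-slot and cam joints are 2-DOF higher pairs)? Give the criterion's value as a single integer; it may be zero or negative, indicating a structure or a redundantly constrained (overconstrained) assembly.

L=1 J1=0 J2=0
add link → L=2 J1=0 J2=0
PS@0,1 dof=2 J2 → L=2 J1=0 J2=1
add link → L=3 J1=0 J2=1
P@2,0 dof=1 J1 → L=3 J1=1 J2=1
add link → L=4 J1=1 J2=1
PS@3,1 dof=2 J2 → L=4 J1=1 J2=2
P@3,2 dof=1 J1 → L=4 J1=2 J2=2
add link → L=5 J1=2 J2=2
R@0,4 dof=1 J1 → L=5 J1=3 J2=2
add link → L=6 J1=3 J2=2
R@5,3 dof=1 J1 → L=6 J1=4 J2=2
P@4,1 dof=1 J1 → L=6 J1=5 J2=2
P@2,5 dof=1 J1 → L=6 J1=6 J2=2
C@4,3 dof=2 J2 → L=6 J1=6 J2=3
M=3(L−1)−2J1−J2=3·5−2·6−3=0

M = 0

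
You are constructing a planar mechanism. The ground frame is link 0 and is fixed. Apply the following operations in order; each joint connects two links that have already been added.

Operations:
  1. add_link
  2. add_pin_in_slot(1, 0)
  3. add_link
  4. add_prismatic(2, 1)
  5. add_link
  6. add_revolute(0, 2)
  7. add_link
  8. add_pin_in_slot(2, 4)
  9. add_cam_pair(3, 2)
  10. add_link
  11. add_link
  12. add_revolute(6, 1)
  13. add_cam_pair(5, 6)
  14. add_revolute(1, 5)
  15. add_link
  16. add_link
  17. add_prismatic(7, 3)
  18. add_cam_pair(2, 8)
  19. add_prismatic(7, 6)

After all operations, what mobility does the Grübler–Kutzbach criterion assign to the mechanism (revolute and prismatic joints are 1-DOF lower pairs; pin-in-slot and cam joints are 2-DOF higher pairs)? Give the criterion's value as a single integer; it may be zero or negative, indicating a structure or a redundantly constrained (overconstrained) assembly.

M = 7

link 0 = ground. State L|J1|J2 = 1|0|0
+link1  2|0|0
PS(1,0) f=2→J2  2|0|1
+link2  3|0|1
P(2,1) f=1→J1  3|1|1
+link3  4|1|1
R(0,2) f=1→J1  4|2|1
+link4  5|2|1
PS(2,4) f=2→J2  5|2|2
C(3,2) f=2→J2  5|2|3
+link5  6|2|3
+link6  7|2|3
R(6,1) f=1→J1  7|3|3
C(5,6) f=2→J2  7|3|4
R(1,5) f=1→J1  7|4|4
+link7  8|4|4
+link8  9|4|4
P(7,3) f=1→J1  9|5|4
C(2,8) f=2→J2  9|5|5
P(7,6) f=1→J1  9|6|5
M = 3(9−1)−2·6−5 = 24−12−5 = 7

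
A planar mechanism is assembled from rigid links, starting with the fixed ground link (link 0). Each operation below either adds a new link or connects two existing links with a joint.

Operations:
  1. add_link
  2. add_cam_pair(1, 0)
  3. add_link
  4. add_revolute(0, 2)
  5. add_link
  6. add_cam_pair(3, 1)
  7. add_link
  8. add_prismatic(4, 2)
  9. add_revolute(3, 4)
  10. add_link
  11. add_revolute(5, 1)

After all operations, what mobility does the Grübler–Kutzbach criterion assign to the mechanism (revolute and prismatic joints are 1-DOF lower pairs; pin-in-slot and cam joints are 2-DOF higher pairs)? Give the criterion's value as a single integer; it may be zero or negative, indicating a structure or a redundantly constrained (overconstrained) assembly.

L=1 J1=0 J2=0
add link → L=2 J1=0 J2=0
C@1,0 dof=2 J2 → L=2 J1=0 J2=1
add link → L=3 J1=0 J2=1
R@0,2 dof=1 J1 → L=3 J1=1 J2=1
add link → L=4 J1=1 J2=1
C@3,1 dof=2 J2 → L=4 J1=1 J2=2
add link → L=5 J1=1 J2=2
P@4,2 dof=1 J1 → L=5 J1=2 J2=2
R@3,4 dof=1 J1 → L=5 J1=3 J2=2
add link → L=6 J1=3 J2=2
R@5,1 dof=1 J1 → L=6 J1=4 J2=2
M=3(L−1)−2J1−J2=3·5−2·4−2=5

M = 5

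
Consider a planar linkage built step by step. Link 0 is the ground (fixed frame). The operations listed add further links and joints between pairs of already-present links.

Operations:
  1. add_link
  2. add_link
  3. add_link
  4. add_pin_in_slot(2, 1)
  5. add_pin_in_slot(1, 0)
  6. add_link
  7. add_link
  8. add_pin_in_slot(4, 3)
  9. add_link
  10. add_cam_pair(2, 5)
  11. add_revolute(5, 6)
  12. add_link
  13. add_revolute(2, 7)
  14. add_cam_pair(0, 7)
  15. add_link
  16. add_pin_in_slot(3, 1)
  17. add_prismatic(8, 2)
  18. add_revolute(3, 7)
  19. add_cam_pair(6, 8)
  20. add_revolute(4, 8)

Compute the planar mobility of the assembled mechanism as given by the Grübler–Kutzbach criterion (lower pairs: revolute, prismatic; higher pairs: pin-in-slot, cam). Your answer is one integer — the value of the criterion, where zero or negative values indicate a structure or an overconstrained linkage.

M = 7

ground; <1,0,0>
#1 <2,0,0>
#2 <3,0,0>
#3 <4,0,0>
PS:2↔1 J2 <4,0,1>
PS:1↔0 J2 <4,0,2>
#4 <5,0,2>
#5 <6,0,2>
PS:4↔3 J2 <6,0,3>
#6 <7,0,3>
C:2↔5 J2 <7,0,4>
R:5↔6 J1 <7,1,4>
#7 <8,1,4>
R:2↔7 J1 <8,2,4>
C:0↔7 J2 <8,2,5>
#8 <9,2,5>
PS:3↔1 J2 <9,2,6>
P:8↔2 J1 <9,3,6>
R:3↔7 J1 <9,4,6>
C:6↔8 J2 <9,4,7>
R:4↔8 J1 <9,5,7>
3×8 − 2×5 − 1×7 = 7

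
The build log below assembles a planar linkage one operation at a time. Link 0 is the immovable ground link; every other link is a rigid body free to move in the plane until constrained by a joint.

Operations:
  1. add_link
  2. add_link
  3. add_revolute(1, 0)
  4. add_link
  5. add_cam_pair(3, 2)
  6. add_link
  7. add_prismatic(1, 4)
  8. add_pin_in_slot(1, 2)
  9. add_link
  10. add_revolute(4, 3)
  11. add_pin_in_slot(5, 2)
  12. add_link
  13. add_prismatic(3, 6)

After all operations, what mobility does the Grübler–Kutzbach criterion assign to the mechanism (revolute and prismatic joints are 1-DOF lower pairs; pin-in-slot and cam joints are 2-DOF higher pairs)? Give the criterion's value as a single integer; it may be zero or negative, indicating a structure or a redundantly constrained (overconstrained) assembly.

L=1 J1=0 J2=0
add link → L=2 J1=0 J2=0
add link → L=3 J1=0 J2=0
R@1,0 dof=1 J1 → L=3 J1=1 J2=0
add link → L=4 J1=1 J2=0
C@3,2 dof=2 J2 → L=4 J1=1 J2=1
add link → L=5 J1=1 J2=1
P@1,4 dof=1 J1 → L=5 J1=2 J2=1
PS@1,2 dof=2 J2 → L=5 J1=2 J2=2
add link → L=6 J1=2 J2=2
R@4,3 dof=1 J1 → L=6 J1=3 J2=2
PS@5,2 dof=2 J2 → L=6 J1=3 J2=3
add link → L=7 J1=3 J2=3
P@3,6 dof=1 J1 → L=7 J1=4 J2=3
M=3(L−1)−2J1−J2=3·6−2·4−3=7

M = 7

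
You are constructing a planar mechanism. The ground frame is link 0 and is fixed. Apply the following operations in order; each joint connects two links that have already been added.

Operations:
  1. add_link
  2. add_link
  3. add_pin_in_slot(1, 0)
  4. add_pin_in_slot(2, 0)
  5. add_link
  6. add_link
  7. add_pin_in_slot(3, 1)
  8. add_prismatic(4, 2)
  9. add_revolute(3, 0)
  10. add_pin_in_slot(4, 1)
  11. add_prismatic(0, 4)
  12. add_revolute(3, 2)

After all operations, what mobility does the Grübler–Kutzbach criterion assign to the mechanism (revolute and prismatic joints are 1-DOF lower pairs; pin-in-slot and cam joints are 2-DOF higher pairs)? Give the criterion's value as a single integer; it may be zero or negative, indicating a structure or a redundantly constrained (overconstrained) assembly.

M = 0

[1;0;0] (link 0 is ground)
L+ [2;0;0]
L+ [3;0;0]
PS(1,0)∈J2 [3;0;1]
PS(2,0)∈J2 [3;0;2]
L+ [4;0;2]
L+ [5;0;2]
PS(3,1)∈J2 [5;0;3]
P(4,2)∈J1 [5;1;3]
R(3,0)∈J1 [5;2;3]
PS(4,1)∈J2 [5;2;4]
P(0,4)∈J1 [5;3;4]
R(3,2)∈J1 [5;4;4]
mobility = 12 − 8 − 4 = 0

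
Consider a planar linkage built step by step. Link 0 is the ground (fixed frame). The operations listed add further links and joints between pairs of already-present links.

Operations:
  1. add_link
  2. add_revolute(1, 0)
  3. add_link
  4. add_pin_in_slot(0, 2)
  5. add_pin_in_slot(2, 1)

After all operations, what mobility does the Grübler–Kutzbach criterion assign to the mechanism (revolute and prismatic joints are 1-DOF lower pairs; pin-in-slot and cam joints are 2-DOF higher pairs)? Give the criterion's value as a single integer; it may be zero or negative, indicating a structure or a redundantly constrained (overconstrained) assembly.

M = 2

[1;0;0] (link 0 is ground)
L+ [2;0;0]
R(1,0)∈J1 [2;1;0]
L+ [3;1;0]
PS(0,2)∈J2 [3;1;1]
PS(2,1)∈J2 [3;1;2]
mobility = 6 − 2 − 2 = 2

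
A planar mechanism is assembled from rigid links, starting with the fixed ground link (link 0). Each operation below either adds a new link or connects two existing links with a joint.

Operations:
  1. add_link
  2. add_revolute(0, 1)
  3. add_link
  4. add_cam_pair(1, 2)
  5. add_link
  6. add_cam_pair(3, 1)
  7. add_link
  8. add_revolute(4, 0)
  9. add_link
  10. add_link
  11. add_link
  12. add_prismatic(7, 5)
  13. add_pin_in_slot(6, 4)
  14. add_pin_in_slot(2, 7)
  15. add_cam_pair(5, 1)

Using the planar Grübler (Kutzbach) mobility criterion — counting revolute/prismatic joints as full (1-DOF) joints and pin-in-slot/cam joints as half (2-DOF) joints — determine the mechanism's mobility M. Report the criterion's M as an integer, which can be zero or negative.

[1;0;0] (link 0 is ground)
L+ [2;0;0]
R(0,1)∈J1 [2;1;0]
L+ [3;1;0]
C(1,2)∈J2 [3;1;1]
L+ [4;1;1]
C(3,1)∈J2 [4;1;2]
L+ [5;1;2]
R(4,0)∈J1 [5;2;2]
L+ [6;2;2]
L+ [7;2;2]
L+ [8;2;2]
P(7,5)∈J1 [8;3;2]
PS(6,4)∈J2 [8;3;3]
PS(2,7)∈J2 [8;3;4]
C(5,1)∈J2 [8;3;5]
mobility = 21 − 6 − 5 = 10

M = 10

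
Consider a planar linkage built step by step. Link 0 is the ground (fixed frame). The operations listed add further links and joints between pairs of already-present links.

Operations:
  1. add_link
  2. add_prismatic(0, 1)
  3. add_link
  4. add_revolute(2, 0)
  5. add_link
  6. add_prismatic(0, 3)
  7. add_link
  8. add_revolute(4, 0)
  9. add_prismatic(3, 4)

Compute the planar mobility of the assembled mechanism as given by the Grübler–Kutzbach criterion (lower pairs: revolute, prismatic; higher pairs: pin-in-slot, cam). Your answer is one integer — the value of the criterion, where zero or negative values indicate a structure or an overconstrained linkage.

L=1 J1=0 J2=0
add link → L=2 J1=0 J2=0
P@0,1 dof=1 J1 → L=2 J1=1 J2=0
add link → L=3 J1=1 J2=0
R@2,0 dof=1 J1 → L=3 J1=2 J2=0
add link → L=4 J1=2 J2=0
P@0,3 dof=1 J1 → L=4 J1=3 J2=0
add link → L=5 J1=3 J2=0
R@4,0 dof=1 J1 → L=5 J1=4 J2=0
P@3,4 dof=1 J1 → L=5 J1=5 J2=0
M=3(L−1)−2J1−J2=3·4−2·5−0=2

M = 2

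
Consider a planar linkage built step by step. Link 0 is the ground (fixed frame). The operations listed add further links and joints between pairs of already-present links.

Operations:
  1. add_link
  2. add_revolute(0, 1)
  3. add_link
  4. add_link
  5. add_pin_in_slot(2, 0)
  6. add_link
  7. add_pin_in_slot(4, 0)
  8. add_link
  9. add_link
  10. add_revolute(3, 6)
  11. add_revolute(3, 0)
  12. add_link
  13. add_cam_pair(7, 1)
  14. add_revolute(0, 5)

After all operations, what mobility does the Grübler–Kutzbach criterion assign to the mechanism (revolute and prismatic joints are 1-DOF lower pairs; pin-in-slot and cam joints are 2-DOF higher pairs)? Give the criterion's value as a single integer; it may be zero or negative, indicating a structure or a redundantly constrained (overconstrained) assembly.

M = 10

link 0 = ground. State L|J1|J2 = 1|0|0
+link1  2|0|0
R(0,1) f=1→J1  2|1|0
+link2  3|1|0
+link3  4|1|0
PS(2,0) f=2→J2  4|1|1
+link4  5|1|1
PS(4,0) f=2→J2  5|1|2
+link5  6|1|2
+link6  7|1|2
R(3,6) f=1→J1  7|2|2
R(3,0) f=1→J1  7|3|2
+link7  8|3|2
C(7,1) f=2→J2  8|3|3
R(0,5) f=1→J1  8|4|3
M = 3(8−1)−2·4−3 = 21−8−3 = 10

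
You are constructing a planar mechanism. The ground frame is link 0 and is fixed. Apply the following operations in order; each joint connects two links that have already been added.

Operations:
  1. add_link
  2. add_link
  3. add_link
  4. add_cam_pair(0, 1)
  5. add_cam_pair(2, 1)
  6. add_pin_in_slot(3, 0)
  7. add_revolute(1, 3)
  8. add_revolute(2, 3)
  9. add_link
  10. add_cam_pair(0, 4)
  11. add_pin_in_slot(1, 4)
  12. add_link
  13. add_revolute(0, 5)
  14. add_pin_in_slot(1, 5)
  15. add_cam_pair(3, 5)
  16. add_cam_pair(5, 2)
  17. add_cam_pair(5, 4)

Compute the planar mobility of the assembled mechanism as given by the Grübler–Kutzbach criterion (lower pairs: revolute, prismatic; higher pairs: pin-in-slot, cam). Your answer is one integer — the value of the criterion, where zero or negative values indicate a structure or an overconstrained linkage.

M = 0

L=1 J1=0 J2=0
add link → L=2 J1=0 J2=0
add link → L=3 J1=0 J2=0
add link → L=4 J1=0 J2=0
C@0,1 dof=2 J2 → L=4 J1=0 J2=1
C@2,1 dof=2 J2 → L=4 J1=0 J2=2
PS@3,0 dof=2 J2 → L=4 J1=0 J2=3
R@1,3 dof=1 J1 → L=4 J1=1 J2=3
R@2,3 dof=1 J1 → L=4 J1=2 J2=3
add link → L=5 J1=2 J2=3
C@0,4 dof=2 J2 → L=5 J1=2 J2=4
PS@1,4 dof=2 J2 → L=5 J1=2 J2=5
add link → L=6 J1=2 J2=5
R@0,5 dof=1 J1 → L=6 J1=3 J2=5
PS@1,5 dof=2 J2 → L=6 J1=3 J2=6
C@3,5 dof=2 J2 → L=6 J1=3 J2=7
C@5,2 dof=2 J2 → L=6 J1=3 J2=8
C@5,4 dof=2 J2 → L=6 J1=3 J2=9
M=3(L−1)−2J1−J2=3·5−2·3−9=0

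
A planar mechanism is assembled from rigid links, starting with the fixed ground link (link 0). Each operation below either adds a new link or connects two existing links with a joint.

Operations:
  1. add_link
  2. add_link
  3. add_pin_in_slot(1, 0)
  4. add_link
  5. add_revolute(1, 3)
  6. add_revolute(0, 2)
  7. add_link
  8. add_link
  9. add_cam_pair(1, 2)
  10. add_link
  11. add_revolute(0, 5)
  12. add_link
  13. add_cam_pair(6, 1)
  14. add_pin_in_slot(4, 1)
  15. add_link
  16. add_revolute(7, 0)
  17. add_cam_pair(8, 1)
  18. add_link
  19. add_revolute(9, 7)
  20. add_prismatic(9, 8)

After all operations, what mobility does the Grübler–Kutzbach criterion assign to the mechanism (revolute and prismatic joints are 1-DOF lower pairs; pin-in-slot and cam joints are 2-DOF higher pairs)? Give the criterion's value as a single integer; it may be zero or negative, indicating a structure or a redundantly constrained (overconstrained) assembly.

M = 10

ground; <1,0,0>
#1 <2,0,0>
#2 <3,0,0>
PS:1↔0 J2 <3,0,1>
#3 <4,0,1>
R:1↔3 J1 <4,1,1>
R:0↔2 J1 <4,2,1>
#4 <5,2,1>
#5 <6,2,1>
C:1↔2 J2 <6,2,2>
#6 <7,2,2>
R:0↔5 J1 <7,3,2>
#7 <8,3,2>
C:6↔1 J2 <8,3,3>
PS:4↔1 J2 <8,3,4>
#8 <9,3,4>
R:7↔0 J1 <9,4,4>
C:8↔1 J2 <9,4,5>
#9 <10,4,5>
R:9↔7 J1 <10,5,5>
P:9↔8 J1 <10,6,5>
3×9 − 2×6 − 1×5 = 10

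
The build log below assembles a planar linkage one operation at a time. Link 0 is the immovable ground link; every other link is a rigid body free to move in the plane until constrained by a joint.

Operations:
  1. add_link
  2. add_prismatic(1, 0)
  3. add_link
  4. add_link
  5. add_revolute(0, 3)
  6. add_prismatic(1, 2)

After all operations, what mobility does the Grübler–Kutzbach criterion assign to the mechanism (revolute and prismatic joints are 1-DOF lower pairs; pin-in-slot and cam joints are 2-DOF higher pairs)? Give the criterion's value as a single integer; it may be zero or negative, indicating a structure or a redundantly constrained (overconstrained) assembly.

L=1 J1=0 J2=0
add link → L=2 J1=0 J2=0
P@1,0 dof=1 J1 → L=2 J1=1 J2=0
add link → L=3 J1=1 J2=0
add link → L=4 J1=1 J2=0
R@0,3 dof=1 J1 → L=4 J1=2 J2=0
P@1,2 dof=1 J1 → L=4 J1=3 J2=0
M=3(L−1)−2J1−J2=3·3−2·3−0=3

M = 3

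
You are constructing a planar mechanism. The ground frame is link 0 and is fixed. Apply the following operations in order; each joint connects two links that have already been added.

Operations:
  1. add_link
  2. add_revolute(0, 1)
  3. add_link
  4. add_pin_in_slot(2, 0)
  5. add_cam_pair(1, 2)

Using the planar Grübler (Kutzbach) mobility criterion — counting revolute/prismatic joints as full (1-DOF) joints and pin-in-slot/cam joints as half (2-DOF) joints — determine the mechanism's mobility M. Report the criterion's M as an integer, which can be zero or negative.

ground; <1,0,0>
#1 <2,0,0>
R:0↔1 J1 <2,1,0>
#2 <3,1,0>
PS:2↔0 J2 <3,1,1>
C:1↔2 J2 <3,1,2>
3×2 − 2×1 − 1×2 = 2

M = 2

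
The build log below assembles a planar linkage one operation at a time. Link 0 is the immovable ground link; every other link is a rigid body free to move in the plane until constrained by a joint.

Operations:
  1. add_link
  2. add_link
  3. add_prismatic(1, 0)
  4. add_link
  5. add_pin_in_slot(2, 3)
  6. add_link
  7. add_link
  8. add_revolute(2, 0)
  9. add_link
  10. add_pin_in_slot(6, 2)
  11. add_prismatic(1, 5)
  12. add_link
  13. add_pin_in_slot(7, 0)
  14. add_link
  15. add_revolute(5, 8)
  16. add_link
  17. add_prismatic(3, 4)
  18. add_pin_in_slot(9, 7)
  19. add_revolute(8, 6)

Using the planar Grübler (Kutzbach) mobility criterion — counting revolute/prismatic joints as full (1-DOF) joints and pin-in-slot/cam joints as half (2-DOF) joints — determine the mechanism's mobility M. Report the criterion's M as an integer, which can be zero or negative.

[1;0;0] (link 0 is ground)
L+ [2;0;0]
L+ [3;0;0]
P(1,0)∈J1 [3;1;0]
L+ [4;1;0]
PS(2,3)∈J2 [4;1;1]
L+ [5;1;1]
L+ [6;1;1]
R(2,0)∈J1 [6;2;1]
L+ [7;2;1]
PS(6,2)∈J2 [7;2;2]
P(1,5)∈J1 [7;3;2]
L+ [8;3;2]
PS(7,0)∈J2 [8;3;3]
L+ [9;3;3]
R(5,8)∈J1 [9;4;3]
L+ [10;4;3]
P(3,4)∈J1 [10;5;3]
PS(9,7)∈J2 [10;5;4]
R(8,6)∈J1 [10;6;4]
mobility = 27 − 12 − 4 = 11

M = 11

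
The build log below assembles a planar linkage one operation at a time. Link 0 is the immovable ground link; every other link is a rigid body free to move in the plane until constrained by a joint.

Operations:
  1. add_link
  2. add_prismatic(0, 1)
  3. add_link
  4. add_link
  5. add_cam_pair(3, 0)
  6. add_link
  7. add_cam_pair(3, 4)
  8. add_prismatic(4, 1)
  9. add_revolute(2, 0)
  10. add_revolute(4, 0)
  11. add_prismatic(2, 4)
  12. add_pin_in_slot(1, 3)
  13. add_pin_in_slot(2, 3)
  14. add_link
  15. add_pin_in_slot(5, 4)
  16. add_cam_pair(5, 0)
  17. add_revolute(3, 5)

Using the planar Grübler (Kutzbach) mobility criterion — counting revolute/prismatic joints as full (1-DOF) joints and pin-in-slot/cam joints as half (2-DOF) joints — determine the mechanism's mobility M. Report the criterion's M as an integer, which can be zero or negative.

M = -3

(L,J1,J2)=(1,0,0); link0 fixed
link1: (2,0,0)
P 0-1 [J1]: (2,1,0)
link2: (3,1,0)
link3: (4,1,0)
C 3-0 [J2]: (4,1,1)
link4: (5,1,1)
C 3-4 [J2]: (5,1,2)
P 4-1 [J1]: (5,2,2)
R 2-0 [J1]: (5,3,2)
R 4-0 [J1]: (5,4,2)
P 2-4 [J1]: (5,5,2)
PS 1-3 [J2]: (5,5,3)
PS 2-3 [J2]: (5,5,4)
link5: (6,5,4)
PS 5-4 [J2]: (6,5,5)
C 5-0 [J2]: (6,5,6)
R 3-5 [J1]: (6,6,6)
Grübler: 3·5 − 2·6 − 6 = -3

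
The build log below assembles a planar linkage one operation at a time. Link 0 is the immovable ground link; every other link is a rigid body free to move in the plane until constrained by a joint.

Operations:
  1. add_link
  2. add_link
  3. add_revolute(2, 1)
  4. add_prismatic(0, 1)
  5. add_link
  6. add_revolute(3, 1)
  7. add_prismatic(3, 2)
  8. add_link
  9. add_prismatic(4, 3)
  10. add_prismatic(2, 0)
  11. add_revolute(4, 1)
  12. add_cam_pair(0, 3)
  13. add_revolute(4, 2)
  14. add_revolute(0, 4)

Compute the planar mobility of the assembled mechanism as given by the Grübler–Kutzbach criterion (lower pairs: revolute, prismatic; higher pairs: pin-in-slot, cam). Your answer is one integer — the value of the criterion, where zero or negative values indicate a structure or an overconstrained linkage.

(L,J1,J2)=(1,0,0); link0 fixed
link1: (2,0,0)
link2: (3,0,0)
R 2-1 [J1]: (3,1,0)
P 0-1 [J1]: (3,2,0)
link3: (4,2,0)
R 3-1 [J1]: (4,3,0)
P 3-2 [J1]: (4,4,0)
link4: (5,4,0)
P 4-3 [J1]: (5,5,0)
P 2-0 [J1]: (5,6,0)
R 4-1 [J1]: (5,7,0)
C 0-3 [J2]: (5,7,1)
R 4-2 [J1]: (5,8,1)
R 0-4 [J1]: (5,9,1)
Grübler: 3·4 − 2·9 − 1 = -7

M = -7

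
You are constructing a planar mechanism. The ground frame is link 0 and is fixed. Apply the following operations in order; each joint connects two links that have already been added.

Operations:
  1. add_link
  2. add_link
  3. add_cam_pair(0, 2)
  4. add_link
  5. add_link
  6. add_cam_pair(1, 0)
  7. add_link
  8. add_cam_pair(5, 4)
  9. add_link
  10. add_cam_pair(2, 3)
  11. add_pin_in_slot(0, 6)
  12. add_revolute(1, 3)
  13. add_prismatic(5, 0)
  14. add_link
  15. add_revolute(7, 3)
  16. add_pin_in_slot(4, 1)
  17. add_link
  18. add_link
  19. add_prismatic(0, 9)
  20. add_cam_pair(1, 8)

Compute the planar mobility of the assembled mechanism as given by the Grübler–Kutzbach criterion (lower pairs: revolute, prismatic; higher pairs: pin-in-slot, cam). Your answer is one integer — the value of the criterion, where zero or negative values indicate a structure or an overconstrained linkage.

L=1 J1=0 J2=0
add link → L=2 J1=0 J2=0
add link → L=3 J1=0 J2=0
C@0,2 dof=2 J2 → L=3 J1=0 J2=1
add link → L=4 J1=0 J2=1
add link → L=5 J1=0 J2=1
C@1,0 dof=2 J2 → L=5 J1=0 J2=2
add link → L=6 J1=0 J2=2
C@5,4 dof=2 J2 → L=6 J1=0 J2=3
add link → L=7 J1=0 J2=3
C@2,3 dof=2 J2 → L=7 J1=0 J2=4
PS@0,6 dof=2 J2 → L=7 J1=0 J2=5
R@1,3 dof=1 J1 → L=7 J1=1 J2=5
P@5,0 dof=1 J1 → L=7 J1=2 J2=5
add link → L=8 J1=2 J2=5
R@7,3 dof=1 J1 → L=8 J1=3 J2=5
PS@4,1 dof=2 J2 → L=8 J1=3 J2=6
add link → L=9 J1=3 J2=6
add link → L=10 J1=3 J2=6
P@0,9 dof=1 J1 → L=10 J1=4 J2=6
C@1,8 dof=2 J2 → L=10 J1=4 J2=7
M=3(L−1)−2J1−J2=3·9−2·4−7=12

M = 12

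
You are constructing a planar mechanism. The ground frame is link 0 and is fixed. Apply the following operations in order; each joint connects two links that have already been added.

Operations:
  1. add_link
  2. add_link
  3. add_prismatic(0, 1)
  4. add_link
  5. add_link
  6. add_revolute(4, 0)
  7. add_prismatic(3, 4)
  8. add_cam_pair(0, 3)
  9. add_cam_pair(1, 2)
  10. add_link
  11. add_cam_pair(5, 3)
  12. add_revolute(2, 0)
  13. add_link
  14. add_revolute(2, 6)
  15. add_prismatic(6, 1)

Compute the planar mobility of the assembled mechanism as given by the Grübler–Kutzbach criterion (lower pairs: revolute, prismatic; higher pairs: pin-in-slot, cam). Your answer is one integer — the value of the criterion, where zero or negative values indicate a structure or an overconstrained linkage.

M = 3

link 0 = ground. State L|J1|J2 = 1|0|0
+link1  2|0|0
+link2  3|0|0
P(0,1) f=1→J1  3|1|0
+link3  4|1|0
+link4  5|1|0
R(4,0) f=1→J1  5|2|0
P(3,4) f=1→J1  5|3|0
C(0,3) f=2→J2  5|3|1
C(1,2) f=2→J2  5|3|2
+link5  6|3|2
C(5,3) f=2→J2  6|3|3
R(2,0) f=1→J1  6|4|3
+link6  7|4|3
R(2,6) f=1→J1  7|5|3
P(6,1) f=1→J1  7|6|3
M = 3(7−1)−2·6−3 = 18−12−3 = 3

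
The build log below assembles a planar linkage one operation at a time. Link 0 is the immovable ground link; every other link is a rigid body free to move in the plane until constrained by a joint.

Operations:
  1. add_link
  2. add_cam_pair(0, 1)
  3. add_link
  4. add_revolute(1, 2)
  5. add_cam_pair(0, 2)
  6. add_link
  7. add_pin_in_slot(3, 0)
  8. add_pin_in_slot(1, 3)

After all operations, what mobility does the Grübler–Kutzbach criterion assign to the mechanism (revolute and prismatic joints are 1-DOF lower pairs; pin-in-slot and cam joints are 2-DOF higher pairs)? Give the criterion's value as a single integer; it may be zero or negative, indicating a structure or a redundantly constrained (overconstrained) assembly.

(L,J1,J2)=(1,0,0); link0 fixed
link1: (2,0,0)
C 0-1 [J2]: (2,0,1)
link2: (3,0,1)
R 1-2 [J1]: (3,1,1)
C 0-2 [J2]: (3,1,2)
link3: (4,1,2)
PS 3-0 [J2]: (4,1,3)
PS 1-3 [J2]: (4,1,4)
Grübler: 3·3 − 2·1 − 4 = 3

M = 3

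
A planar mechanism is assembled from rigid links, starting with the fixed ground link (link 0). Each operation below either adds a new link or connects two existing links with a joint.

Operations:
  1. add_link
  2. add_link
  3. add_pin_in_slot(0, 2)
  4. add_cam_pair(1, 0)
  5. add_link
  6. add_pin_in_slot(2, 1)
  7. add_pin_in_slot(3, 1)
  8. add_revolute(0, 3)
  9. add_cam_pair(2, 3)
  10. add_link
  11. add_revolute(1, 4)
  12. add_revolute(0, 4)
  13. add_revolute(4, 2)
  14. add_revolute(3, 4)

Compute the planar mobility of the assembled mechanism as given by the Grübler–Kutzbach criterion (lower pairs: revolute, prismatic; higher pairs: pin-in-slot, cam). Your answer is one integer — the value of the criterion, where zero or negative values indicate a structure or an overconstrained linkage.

L=1 J1=0 J2=0
add link → L=2 J1=0 J2=0
add link → L=3 J1=0 J2=0
PS@0,2 dof=2 J2 → L=3 J1=0 J2=1
C@1,0 dof=2 J2 → L=3 J1=0 J2=2
add link → L=4 J1=0 J2=2
PS@2,1 dof=2 J2 → L=4 J1=0 J2=3
PS@3,1 dof=2 J2 → L=4 J1=0 J2=4
R@0,3 dof=1 J1 → L=4 J1=1 J2=4
C@2,3 dof=2 J2 → L=4 J1=1 J2=5
add link → L=5 J1=1 J2=5
R@1,4 dof=1 J1 → L=5 J1=2 J2=5
R@0,4 dof=1 J1 → L=5 J1=3 J2=5
R@4,2 dof=1 J1 → L=5 J1=4 J2=5
R@3,4 dof=1 J1 → L=5 J1=5 J2=5
M=3(L−1)−2J1−J2=3·4−2·5−5=-3

M = -3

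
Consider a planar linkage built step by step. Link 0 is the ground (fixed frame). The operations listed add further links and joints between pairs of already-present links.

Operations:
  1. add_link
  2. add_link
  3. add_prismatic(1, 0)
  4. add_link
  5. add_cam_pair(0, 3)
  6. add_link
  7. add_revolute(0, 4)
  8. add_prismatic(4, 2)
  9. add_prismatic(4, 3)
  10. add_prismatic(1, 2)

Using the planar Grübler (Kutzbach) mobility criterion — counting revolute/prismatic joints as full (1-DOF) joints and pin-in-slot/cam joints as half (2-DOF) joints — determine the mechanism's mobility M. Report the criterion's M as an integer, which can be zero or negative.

M = 1

(L,J1,J2)=(1,0,0); link0 fixed
link1: (2,0,0)
link2: (3,0,0)
P 1-0 [J1]: (3,1,0)
link3: (4,1,0)
C 0-3 [J2]: (4,1,1)
link4: (5,1,1)
R 0-4 [J1]: (5,2,1)
P 4-2 [J1]: (5,3,1)
P 4-3 [J1]: (5,4,1)
P 1-2 [J1]: (5,5,1)
Grübler: 3·4 − 2·5 − 1 = 1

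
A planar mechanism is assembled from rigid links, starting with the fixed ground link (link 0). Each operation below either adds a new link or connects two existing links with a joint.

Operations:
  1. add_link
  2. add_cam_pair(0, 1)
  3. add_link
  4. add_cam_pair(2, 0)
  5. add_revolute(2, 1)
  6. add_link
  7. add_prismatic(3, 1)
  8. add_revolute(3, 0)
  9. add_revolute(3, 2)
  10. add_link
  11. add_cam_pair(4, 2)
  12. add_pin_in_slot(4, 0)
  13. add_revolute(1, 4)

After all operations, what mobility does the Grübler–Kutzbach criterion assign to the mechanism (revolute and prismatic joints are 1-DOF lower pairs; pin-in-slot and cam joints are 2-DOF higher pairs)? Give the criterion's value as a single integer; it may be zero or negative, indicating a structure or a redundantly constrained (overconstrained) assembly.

L=1 J1=0 J2=0
add link → L=2 J1=0 J2=0
C@0,1 dof=2 J2 → L=2 J1=0 J2=1
add link → L=3 J1=0 J2=1
C@2,0 dof=2 J2 → L=3 J1=0 J2=2
R@2,1 dof=1 J1 → L=3 J1=1 J2=2
add link → L=4 J1=1 J2=2
P@3,1 dof=1 J1 → L=4 J1=2 J2=2
R@3,0 dof=1 J1 → L=4 J1=3 J2=2
R@3,2 dof=1 J1 → L=4 J1=4 J2=2
add link → L=5 J1=4 J2=2
C@4,2 dof=2 J2 → L=5 J1=4 J2=3
PS@4,0 dof=2 J2 → L=5 J1=4 J2=4
R@1,4 dof=1 J1 → L=5 J1=5 J2=4
M=3(L−1)−2J1−J2=3·4−2·5−4=-2

M = -2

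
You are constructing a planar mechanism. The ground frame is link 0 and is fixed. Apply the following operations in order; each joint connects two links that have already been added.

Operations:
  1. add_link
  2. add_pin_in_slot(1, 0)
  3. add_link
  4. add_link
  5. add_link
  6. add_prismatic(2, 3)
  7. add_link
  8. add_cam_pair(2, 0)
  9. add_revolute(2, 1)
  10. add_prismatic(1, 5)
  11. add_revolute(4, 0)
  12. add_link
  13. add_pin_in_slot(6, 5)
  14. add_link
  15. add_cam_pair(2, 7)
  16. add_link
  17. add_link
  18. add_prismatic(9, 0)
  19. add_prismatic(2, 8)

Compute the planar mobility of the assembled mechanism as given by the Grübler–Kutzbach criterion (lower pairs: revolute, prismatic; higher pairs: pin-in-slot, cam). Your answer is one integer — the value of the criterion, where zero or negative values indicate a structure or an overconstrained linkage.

M = 11

ground; <1,0,0>
#1 <2,0,0>
PS:1↔0 J2 <2,0,1>
#2 <3,0,1>
#3 <4,0,1>
#4 <5,0,1>
P:2↔3 J1 <5,1,1>
#5 <6,1,1>
C:2↔0 J2 <6,1,2>
R:2↔1 J1 <6,2,2>
P:1↔5 J1 <6,3,2>
R:4↔0 J1 <6,4,2>
#6 <7,4,2>
PS:6↔5 J2 <7,4,3>
#7 <8,4,3>
C:2↔7 J2 <8,4,4>
#8 <9,4,4>
#9 <10,4,4>
P:9↔0 J1 <10,5,4>
P:2↔8 J1 <10,6,4>
3×9 − 2×6 − 1×4 = 11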